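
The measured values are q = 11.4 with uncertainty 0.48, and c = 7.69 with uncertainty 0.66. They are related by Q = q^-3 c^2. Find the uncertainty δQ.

Each factor contributes (exponent × relative error)² to (δQ/Q)²:
  (-3·δq/q)² = (-3×0.0421)² = 0.0160;  (2·δc/c)² = (2×0.0858)² = 0.0295
δQ/Q = √(0.0454) = 0.213
Q = 0.0399, so δQ = 0.213 × 0.0399 = 0.00851.

0.00851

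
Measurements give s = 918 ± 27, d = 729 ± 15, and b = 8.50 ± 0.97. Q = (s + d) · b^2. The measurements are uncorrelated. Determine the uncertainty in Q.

27300

Let u = s + d = 1650. δu = √(δs² + δd²) = √(729 + 225) = 30.9, so δu/u = 0.0188.
Q is then a monomial in u, b:
δQ/Q = √((δu/u)² + (2·δb/b)²) = √(0.000352 + 0.0521) = 0.229
Q = 1.19e+05, so δQ = 0.229 × 1.19e+05 = 27300.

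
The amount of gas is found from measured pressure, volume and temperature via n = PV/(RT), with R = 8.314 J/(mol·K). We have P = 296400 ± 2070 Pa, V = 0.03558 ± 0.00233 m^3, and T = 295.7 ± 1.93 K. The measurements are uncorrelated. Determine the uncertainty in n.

Products/powers → add relative errors in quadrature, weighted by exponent:
  (1·δP/P)² = (1×0.00698)² = 4.88e-05;  (1·δV/V)² = (1×0.0655)² = 0.00429;  (-1·δT/T)² = (-1×0.00653)² = 4.26e-05
δn/n = √(0.00438) = 0.0662
n = 4.290 mol, so δn = 0.0662 × 4.290 = 0.284 mol.

0.284 mol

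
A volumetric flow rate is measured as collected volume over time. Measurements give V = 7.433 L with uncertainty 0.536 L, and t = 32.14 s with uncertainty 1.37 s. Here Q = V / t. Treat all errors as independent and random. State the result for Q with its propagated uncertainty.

0.2313 ± 0.0194 L/s

Products/powers → add relative errors in quadrature, weighted by exponent:
  (1·δV/V)² = (1×0.0721)² = 0.00520;  (-1·δt/t)² = (-1×0.0426)² = 0.00182
δQ/Q = √(0.00702) = 0.0838
Q = 0.2313 L/s, so δQ = 0.0838 × 0.2313 = 0.0194 L/s.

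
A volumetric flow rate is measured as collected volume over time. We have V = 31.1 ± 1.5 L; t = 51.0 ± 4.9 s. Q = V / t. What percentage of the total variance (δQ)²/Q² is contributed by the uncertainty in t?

(δQ/Q)² = (1·δV/V)² + (-1·δt/t)²
  V term: (1×0.0482)² = 0.00233
  t term: (-1×0.0961)² = 0.00923
Total = 0.0116. Share from t = 0.00923/0.0116 = 0.799.

79.9%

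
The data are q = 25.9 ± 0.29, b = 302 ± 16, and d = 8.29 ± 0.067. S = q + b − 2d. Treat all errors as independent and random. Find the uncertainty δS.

For a sum/difference, combine absolute errors in quadrature:
  (δq)² = 0.0841;  (δb)² = 256;  (2·δd)² = 0.0180
δS = √(256) = 16.0

16.0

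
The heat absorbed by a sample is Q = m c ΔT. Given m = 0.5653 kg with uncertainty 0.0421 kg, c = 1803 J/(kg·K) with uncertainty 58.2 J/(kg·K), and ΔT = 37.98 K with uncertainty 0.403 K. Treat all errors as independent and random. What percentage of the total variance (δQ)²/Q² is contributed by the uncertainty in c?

(δQ/Q)² = (1·δm/m)² + (1·δc/c)² + (1·δΔT/ΔT)²
  m term: (1×0.0745)² = 0.00555
  c term: (1×0.0323)² = 0.00104
  ΔT term: (1×0.0106)² = 0.000113
Total = 0.00670. Share from c = 0.00104/0.00670 = 0.155.

15.5%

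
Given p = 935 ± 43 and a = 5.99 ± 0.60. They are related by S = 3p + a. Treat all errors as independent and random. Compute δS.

S is a linear combination, so absolute uncertainties add in quadrature:
  (3·δp)² = 16600;  (δa)² = 0.360
δS = √(16600) = 129

129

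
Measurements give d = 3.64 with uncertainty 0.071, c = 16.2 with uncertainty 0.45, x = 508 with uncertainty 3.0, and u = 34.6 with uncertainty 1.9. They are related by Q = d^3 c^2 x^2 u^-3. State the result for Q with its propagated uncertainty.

78900 ± 14500

Products/powers → add relative errors in quadrature, weighted by exponent:
  (3·δd/d)² = (3×0.0195)² = 0.00342;  (2·δc/c)² = (2×0.0278)² = 0.00309;  (2·δx/x)² = (2×0.00591)² = 0.000140;  (-3·δu/u)² = (-3×0.0549)² = 0.0271
δQ/Q = √(0.0338) = 0.184
Q = 78900, so δQ = 0.184 × 78900 = 14500.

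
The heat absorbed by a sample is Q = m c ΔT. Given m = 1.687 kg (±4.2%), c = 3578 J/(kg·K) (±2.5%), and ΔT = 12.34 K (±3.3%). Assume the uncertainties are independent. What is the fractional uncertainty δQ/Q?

Each factor contributes (exponent × relative error)² to (δQ/Q)²:
  (1·δm/m)² = (1×0.0420)² = 0.00176;  (1·δc/c)² = (1×0.0250)² = 0.000625;  (1·δΔT/ΔT)² = (1×0.0330)² = 0.00109
δQ/Q = √(0.00348) = 0.0590

0.0590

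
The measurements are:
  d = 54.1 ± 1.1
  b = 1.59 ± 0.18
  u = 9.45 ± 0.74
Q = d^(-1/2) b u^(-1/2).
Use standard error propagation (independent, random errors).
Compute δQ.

Q is a product of powers, so relative uncertainties combine in quadrature:
  (−½·δd/d)² = (-0.5×0.0203)² = 0.000103;  (1·δb/b)² = (1×0.113)² = 0.0128;  (−½·δu/u)² = (-0.5×0.0783)² = 0.00153
δQ/Q = √(0.0145) = 0.120
Q = 0.0703, so δQ = 0.120 × 0.0703 = 0.00845.

0.00845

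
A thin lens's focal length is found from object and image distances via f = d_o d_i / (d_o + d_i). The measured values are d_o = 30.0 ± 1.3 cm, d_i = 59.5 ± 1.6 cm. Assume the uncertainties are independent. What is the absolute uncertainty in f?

∂f/∂d_o = (d_i/(d_o+d_i))² = 0.442;  ∂f/∂d_i = (d_o/(d_o+d_i))² = 0.112
δf = √((∂f/∂d_o · δd_o)² + (∂f/∂d_i · δd_i)²) = √(0.330 + 0.0323) = 0.602 cm

0.602 cm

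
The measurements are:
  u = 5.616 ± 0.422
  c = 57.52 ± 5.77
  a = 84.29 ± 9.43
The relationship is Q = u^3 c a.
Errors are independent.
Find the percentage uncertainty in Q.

Each factor contributes (exponent × relative error)² to (δQ/Q)²:
  (3·δu/u)² = (3×0.0751)² = 0.0508;  (1·δc/c)² = (1×0.100)² = 0.0101;  (1·δa/a)² = (1×0.112)² = 0.0125
δQ/Q = √(0.0734) = 0.271

27.1%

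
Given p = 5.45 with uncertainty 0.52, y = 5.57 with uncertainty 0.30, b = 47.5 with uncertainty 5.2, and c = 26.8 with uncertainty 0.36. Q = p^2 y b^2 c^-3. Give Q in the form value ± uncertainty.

19.4 ± 5.78

Relative error in a monomial: (δQ/Q)² = Σ (nᵢ · δxᵢ/xᵢ)².
  (2·δp/p)² = (2×0.0954)² = 0.0364;  (1·δy/y)² = (1×0.0539)² = 0.00290;  (2·δb/b)² = (2×0.109)² = 0.0479;  (-3·δc/c)² = (-3×0.0134)² = 0.00162
δQ/Q = √(0.0889) = 0.298
Q = 19.4, so δQ = 0.298 × 19.4 = 5.78.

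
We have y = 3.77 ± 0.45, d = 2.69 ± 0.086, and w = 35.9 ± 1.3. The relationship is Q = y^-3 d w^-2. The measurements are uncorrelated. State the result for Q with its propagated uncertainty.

(3.90 ± 1.43) × 10^-5

For a monomial Q ∝ y^-3, d, w^-2, fractional errors add in quadrature:
  (-3·δy/y)² = (-3×0.119)² = 0.128;  (1·δd/d)² = (1×0.0320)² = 0.00102;  (-2·δw/w)² = (-2×0.0362)² = 0.00525
δQ/Q = √(0.134) = 0.367
Q = 3.9e-05, so δQ = 0.367 × 3.9e-05 = 1.43e-05.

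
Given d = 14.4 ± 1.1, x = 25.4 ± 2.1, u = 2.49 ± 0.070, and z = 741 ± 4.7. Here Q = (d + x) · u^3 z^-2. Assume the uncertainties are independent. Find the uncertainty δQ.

0.000116

Let w = d + x = 39.8. δw = √(δd² + δx²) = √(1.21 + 4.41) = 2.37, so δw/w = 0.0596.
Q is then a monomial in w, u, z:
δQ/Q = √((δw/w)² + (3·δu/u)² + (-2·δz/z)²) = √(0.00355 + 0.00711 + 0.000161) = 0.104
Q = 0.00112, so δQ = 0.104 × 0.00112 = 0.000116.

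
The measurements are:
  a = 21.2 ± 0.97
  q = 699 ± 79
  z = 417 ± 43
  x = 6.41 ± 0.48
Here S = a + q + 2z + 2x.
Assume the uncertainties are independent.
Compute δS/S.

Absolute uncertainties add in quadrature for a linear combination:
  (δa)² = 0.941;  (δq)² = 6240;  (2·δz)² = 7400;  (2·δx)² = 0.922
δS = √(13600) = 117
S = 1570, so δS/S = 117/1570 = 0.0745.

0.0745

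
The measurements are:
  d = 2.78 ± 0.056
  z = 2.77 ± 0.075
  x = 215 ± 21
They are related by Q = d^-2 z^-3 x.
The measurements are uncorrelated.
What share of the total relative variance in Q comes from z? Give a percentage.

37.1%

(δQ/Q)² = (-2·δd/d)² + (-3·δz/z)² + (1·δx/x)²
  d term: (-2×0.0201)² = 0.00162
  z term: (-3×0.0271)² = 0.00660
  x term: (1×0.0977)² = 0.00954
Total = 0.0178. Share from z = 0.00660/0.0178 = 0.371.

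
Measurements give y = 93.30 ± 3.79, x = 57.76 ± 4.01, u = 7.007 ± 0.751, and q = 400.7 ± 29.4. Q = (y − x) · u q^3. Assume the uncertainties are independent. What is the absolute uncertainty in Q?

4.64e+09

Let w = y − x = 35.54. δw = √(δy² + δx²) = √(14.4 + 16.1) = 5.52, so δw/w = 0.155.
Q is then a monomial in w, u, q:
δQ/Q = √((δw/w)² + (1·δu/u)² + (3·δq/q)²) = √(0.0241 + 0.0115 + 0.0485) = 0.290
Q = 1.602e+10, so δQ = 0.290 × 1.602e+10 = 4.64e+09.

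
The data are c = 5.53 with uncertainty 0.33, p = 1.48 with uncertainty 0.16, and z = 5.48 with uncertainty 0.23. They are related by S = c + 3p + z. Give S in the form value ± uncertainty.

15.4 ± 0.626

For a sum/difference, combine absolute errors in quadrature:
  (δc)² = 0.109;  (3·δp)² = 0.230;  (δz)² = 0.0529
δS = √(0.392) = 0.626
S = 15.4.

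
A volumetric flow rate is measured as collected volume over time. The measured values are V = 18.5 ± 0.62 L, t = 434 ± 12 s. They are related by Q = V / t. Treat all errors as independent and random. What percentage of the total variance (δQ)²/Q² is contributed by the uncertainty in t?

40.5%

(δQ/Q)² = (1·δV/V)² + (-1·δt/t)²
  V term: (1×0.0335)² = 0.00112
  t term: (-1×0.0276)² = 0.000765
Total = 0.00189. Share from t = 0.000765/0.00189 = 0.405.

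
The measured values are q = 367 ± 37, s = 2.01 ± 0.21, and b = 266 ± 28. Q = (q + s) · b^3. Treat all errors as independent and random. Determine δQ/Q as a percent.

Let u = q + s = 369. δu = √(δq² + δs²) = √(1370 + 0.0441) = 37.0, so δu/u = 0.100.
Q is then a monomial in u, b:
δQ/Q = √((δu/u)² + (3·δb/b)²) = √(0.0101 + 0.0997) = 0.331

33.1%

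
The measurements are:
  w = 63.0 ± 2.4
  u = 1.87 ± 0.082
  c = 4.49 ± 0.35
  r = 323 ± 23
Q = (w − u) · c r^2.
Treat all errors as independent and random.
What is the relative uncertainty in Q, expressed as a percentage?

Let h = w − u = 61.1. δh = √(δw² + δu²) = √(5.76 + 0.00672) = 2.40, so δh/h = 0.0393.
Q is then a monomial in h, c, r:
δQ/Q = √((δh/h)² + (1·δc/c)² + (2·δr/r)²) = √(0.00154 + 0.00608 + 0.0203) = 0.167

16.7%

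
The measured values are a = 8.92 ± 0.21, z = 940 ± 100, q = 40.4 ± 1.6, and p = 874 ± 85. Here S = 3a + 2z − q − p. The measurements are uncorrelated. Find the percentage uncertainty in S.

For a sum/difference, combine absolute errors in quadrature:
  (3·δa)² = 0.397;  (2·δz)² = 40000;  (δq)² = 2.56;  (δp)² = 7220
δS = √(47200) = 217
S = 992, so δS/S = 217/992 = 0.219.

21.9%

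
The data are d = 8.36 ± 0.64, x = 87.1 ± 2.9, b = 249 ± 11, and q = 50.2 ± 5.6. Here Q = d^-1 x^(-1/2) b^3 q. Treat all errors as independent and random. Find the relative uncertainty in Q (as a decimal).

Q is a product of powers, so relative uncertainties combine in quadrature:
  (-1·δd/d)² = (-1×0.0766)² = 0.00586;  (−½·δx/x)² = (-0.5×0.0333)² = 0.000277;  (3·δb/b)² = (3×0.0442)² = 0.0176;  (1·δq/q)² = (1×0.112)² = 0.0124
δQ/Q = √(0.0361) = 0.190

0.190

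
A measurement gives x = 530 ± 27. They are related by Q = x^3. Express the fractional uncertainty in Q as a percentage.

15.3%

Q ∝ x^3, so δQ/Q = |3| · δx/x = 3 × 0.0509 = 0.153.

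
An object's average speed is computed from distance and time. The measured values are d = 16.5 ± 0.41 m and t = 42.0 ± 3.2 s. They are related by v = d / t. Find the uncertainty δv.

0.0315 m/s

v is a product of powers, so relative uncertainties combine in quadrature:
  (1·δd/d)² = (1×0.0248)² = 0.000617;  (-1·δt/t)² = (-1×0.0762)² = 0.00580
δv/v = √(0.00642) = 0.0801
v = 0.393 m/s, so δv = 0.0801 × 0.393 = 0.0315 m/s.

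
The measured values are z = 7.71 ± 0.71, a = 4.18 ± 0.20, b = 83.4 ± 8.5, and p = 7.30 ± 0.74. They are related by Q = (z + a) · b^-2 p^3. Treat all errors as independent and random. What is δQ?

0.247

Let u = z + a = 11.9. δu = √(δz² + δa²) = √(0.504 + 0.0400) = 0.738, so δu/u = 0.0620.
Q is then a monomial in u, b, p:
δQ/Q = √((δu/u)² + (-2·δb/b)² + (3·δp/p)²) = √(0.00385 + 0.0415 + 0.0925) = 0.371
Q = 0.665, so δQ = 0.371 × 0.665 = 0.247.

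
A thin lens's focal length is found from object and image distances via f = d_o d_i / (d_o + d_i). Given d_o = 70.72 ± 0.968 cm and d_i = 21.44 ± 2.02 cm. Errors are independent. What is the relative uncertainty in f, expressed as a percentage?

∂f/∂d_o = (d_i/(d_o+d_i))² = 0.0541;  ∂f/∂d_i = (d_o/(d_o+d_i))² = 0.589
δf = √((∂f/∂d_o · δd_o)² + (∂f/∂d_i · δd_i)²) = √(0.00274 + 1.41) = 1.19 cm
f = 16.45 cm, so δf/f = 1.19/16.45 = 0.0724.

7.24%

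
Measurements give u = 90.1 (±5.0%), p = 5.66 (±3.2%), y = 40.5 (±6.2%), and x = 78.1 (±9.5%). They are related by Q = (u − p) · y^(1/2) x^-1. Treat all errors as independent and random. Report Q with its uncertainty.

6.88 ± 0.780

Let w = u − p = 84.4. δw = √(δu² + δp²) = √(20.3 + 0.0328) = 4.51, so δw/w = 0.0534.
Q is then a monomial in w, y, x:
δQ/Q = √((δw/w)² + (½·δy/y)² + (-1·δx/x)²) = √(0.00285 + 0.000961 + 0.00903) = 0.113
Q = 6.88, so δQ = 0.113 × 6.88 = 0.780.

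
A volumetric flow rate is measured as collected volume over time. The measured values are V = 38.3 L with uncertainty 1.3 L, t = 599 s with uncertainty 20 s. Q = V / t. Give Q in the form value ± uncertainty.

0.0639 ± 0.00304 L/s

Relative error in a monomial: (δQ/Q)² = Σ (nᵢ · δxᵢ/xᵢ)².
  (1·δV/V)² = (1×0.0339)² = 0.00115;  (-1·δt/t)² = (-1×0.0334)² = 0.00111
δQ/Q = √(0.00227) = 0.0476
Q = 0.0639 L/s, so δQ = 0.0476 × 0.0639 = 0.00304 L/s.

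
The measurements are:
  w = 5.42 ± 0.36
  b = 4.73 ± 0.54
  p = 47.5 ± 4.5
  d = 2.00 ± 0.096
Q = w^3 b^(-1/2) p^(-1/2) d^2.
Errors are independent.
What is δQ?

9.91

Products/powers → add relative errors in quadrature, weighted by exponent:
  (3·δw/w)² = (3×0.0664)² = 0.0397;  (−½·δb/b)² = (-0.5×0.114)² = 0.00326;  (−½·δp/p)² = (-0.5×0.0947)² = 0.00224;  (2·δd/d)² = (2×0.0480)² = 0.00922
δQ/Q = √(0.0544) = 0.233
Q = 42.5, so δQ = 0.233 × 42.5 = 9.91.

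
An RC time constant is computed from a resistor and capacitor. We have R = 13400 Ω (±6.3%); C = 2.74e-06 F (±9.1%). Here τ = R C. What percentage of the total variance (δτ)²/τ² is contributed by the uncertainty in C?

67.6%

(δτ/τ)² = (1·δR/R)² + (1·δC/C)²
  R term: (1×0.0630)² = 0.00397
  C term: (1×0.0910)² = 0.00828
Total = 0.0123. Share from C = 0.00828/0.0123 = 0.676.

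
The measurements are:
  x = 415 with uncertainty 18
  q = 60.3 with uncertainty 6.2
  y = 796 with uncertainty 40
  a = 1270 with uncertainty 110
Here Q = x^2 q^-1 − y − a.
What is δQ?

Let p = x^2·q^-1 = 2860. δp/p = √((2·δx/x)² + (-1·δq/q)²) = √(0.00753 + 0.0106) = 0.135, so δp = 384.
Q = p − y − a: δQ = √(δp² + δy² + δa²) = √(1.48e+05 + 1600 + 12100) = 402

402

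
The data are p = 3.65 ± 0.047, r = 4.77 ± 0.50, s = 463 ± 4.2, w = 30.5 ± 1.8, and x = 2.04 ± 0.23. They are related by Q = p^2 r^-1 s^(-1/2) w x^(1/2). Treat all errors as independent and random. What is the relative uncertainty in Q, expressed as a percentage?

Since Q is a product/quotient, work with relative uncertainties:
  (2·δp/p)² = (2×0.0129)² = 0.000663;  (-1·δr/r)² = (-1×0.105)² = 0.0110;  (−½·δs/s)² = (-0.5×0.00907)² = 2.06e-05;  (1·δw/w)² = (1×0.0590)² = 0.00348;  (½·δx/x)² = (0.5×0.113)² = 0.00318
δQ/Q = √(0.0183) = 0.135

13.5%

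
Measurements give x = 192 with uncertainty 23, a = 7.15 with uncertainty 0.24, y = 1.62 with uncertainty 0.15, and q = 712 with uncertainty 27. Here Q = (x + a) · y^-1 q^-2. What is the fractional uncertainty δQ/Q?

Let u = x + a = 199. δu = √(δx² + δa²) = √(529 + 0.0576) = 23.0, so δu/u = 0.115.
Q is then a monomial in u, y, q:
δQ/Q = √((δu/u)² + (-1·δy/y)² + (-2·δq/q)²) = √(0.0133 + 0.00857 + 0.00575) = 0.166

0.166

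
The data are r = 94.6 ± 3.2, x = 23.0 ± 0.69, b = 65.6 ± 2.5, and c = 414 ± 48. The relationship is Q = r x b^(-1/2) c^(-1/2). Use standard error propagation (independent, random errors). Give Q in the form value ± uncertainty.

13.2 ± 1.00

Each factor contributes (exponent × relative error)² to (δQ/Q)²:
  (1·δr/r)² = (1×0.0338)² = 0.00114;  (1·δx/x)² = (1×0.0300)² = 0.000900;  (−½·δb/b)² = (-0.5×0.0381)² = 0.000363;  (−½·δc/c)² = (-0.5×0.116)² = 0.00336
δQ/Q = √(0.00577) = 0.0759
Q = 13.2, so δQ = 0.0759 × 13.2 = 1.00.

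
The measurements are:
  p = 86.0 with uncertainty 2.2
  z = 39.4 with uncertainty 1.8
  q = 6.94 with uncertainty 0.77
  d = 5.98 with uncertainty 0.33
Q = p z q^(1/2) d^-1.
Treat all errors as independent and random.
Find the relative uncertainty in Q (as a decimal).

Since Q is a product/quotient, work with relative uncertainties:
  (1·δp/p)² = (1×0.0256)² = 0.000654;  (1·δz/z)² = (1×0.0457)² = 0.00209;  (½·δq/q)² = (0.5×0.111)² = 0.00308;  (-1·δd/d)² = (-1×0.0552)² = 0.00305
δQ/Q = √(0.00886) = 0.0942

0.0942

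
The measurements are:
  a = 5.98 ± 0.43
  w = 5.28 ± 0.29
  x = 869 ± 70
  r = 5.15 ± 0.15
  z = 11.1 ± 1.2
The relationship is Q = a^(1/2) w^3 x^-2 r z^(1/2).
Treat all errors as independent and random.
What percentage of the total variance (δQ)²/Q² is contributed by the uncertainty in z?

5.02%

(δQ/Q)² = (½·δa/a)² + (3·δw/w)² + (-2·δx/x)² + (1·δr/r)² + (½·δz/z)²
  a term: (0.5×0.0719)² = 0.00129
  w term: (3×0.0549)² = 0.0272
  x term: (-2×0.0806)² = 0.0260
  r term: (1×0.0291)² = 0.000848
  z term: (0.5×0.108)² = 0.00292
Total = 0.0582. Share from z = 0.00292/0.0582 = 0.0502.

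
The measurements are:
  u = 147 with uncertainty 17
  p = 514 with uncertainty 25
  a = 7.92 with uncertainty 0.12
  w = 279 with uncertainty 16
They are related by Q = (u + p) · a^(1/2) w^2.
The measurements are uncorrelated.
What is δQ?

1.79e+07

Let h = u + p = 661. δh = √(δu² + δp²) = √(289 + 625) = 30.2, so δh/h = 0.0457.
Q is then a monomial in h, a, w:
δQ/Q = √((δh/h)² + (½·δa/a)² + (2·δw/w)²) = √(0.00209 + 5.74e-05 + 0.0132) = 0.124
Q = 1.45e+08, so δQ = 0.124 × 1.45e+08 = 1.79e+07.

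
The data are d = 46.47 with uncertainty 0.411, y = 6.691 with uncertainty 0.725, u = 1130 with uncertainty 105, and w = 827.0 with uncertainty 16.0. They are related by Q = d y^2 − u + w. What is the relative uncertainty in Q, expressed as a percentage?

26.1%

Let p = d·y^2 = 2080. δp/p = √((1·δd/d)² + (2·δy/y)²) = √(7.82e-05 + 0.0470) = 0.217, so δp = 451.
Q = p − u + w: δQ = √(δp² + δu² + δw²) = √(2.04e+05 + 11000 + 256) = 464
Q = 1777, so δQ/Q = 464/1777 = 0.261.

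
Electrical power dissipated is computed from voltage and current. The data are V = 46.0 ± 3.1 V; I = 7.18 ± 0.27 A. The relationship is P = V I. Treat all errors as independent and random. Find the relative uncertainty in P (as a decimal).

0.0772

Each factor contributes (exponent × relative error)² to (δP/P)²:
  (1·δV/V)² = (1×0.0674)² = 0.00454;  (1·δI/I)² = (1×0.0376)² = 0.00141
δP/P = √(0.00596) = 0.0772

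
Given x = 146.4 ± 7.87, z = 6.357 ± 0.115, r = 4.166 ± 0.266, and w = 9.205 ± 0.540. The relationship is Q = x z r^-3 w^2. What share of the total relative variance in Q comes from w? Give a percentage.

25.6%

(δQ/Q)² = (1·δx/x)² + (1·δz/z)² + (-3·δr/r)² + (2·δw/w)²
  x term: (1×0.0538)² = 0.00289
  z term: (1×0.0181)² = 0.000327
  r term: (-3×0.0639)² = 0.0367
  w term: (2×0.0587)² = 0.0138
Total = 0.0537. Share from w = 0.0138/0.0537 = 0.256.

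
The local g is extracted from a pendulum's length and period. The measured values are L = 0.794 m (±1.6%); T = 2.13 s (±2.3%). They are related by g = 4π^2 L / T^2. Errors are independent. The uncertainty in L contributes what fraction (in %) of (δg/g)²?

(δg/g)² = (1·δL/L)² + (-2·δT/T)²
  L term: (1×0.0160)² = 0.000256
  T term: (-2×0.0230)² = 0.00212
Total = 0.00237. Share from L = 0.000256/0.00237 = 0.108.

10.8%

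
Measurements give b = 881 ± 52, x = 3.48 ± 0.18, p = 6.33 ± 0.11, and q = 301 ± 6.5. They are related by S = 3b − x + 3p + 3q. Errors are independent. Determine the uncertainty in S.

S is a linear combination, so absolute uncertainties add in quadrature:
  (3·δb)² = 24300;  (δx)² = 0.0324;  (3·δp)² = 0.109;  (3·δq)² = 380
δS = √(24700) = 157

157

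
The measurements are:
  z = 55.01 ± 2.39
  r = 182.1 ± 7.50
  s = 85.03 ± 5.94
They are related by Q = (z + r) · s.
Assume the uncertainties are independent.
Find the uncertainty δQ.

Let u = z + r = 237.1. δu = √(δz² + δr²) = √(5.71 + 56.2) = 7.87, so δu/u = 0.0332.
Q is then a monomial in u, s:
δQ/Q = √((δu/u)² + (1·δs/s)²) = √(0.00110 + 0.00488) = 0.0773
Q = 20160, so δQ = 0.0773 × 20160 = 1560.

1560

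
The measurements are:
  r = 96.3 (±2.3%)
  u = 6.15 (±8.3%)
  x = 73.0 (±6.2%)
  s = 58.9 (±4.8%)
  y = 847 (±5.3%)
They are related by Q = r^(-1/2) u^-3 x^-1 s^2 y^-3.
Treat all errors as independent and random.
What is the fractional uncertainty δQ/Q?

Each factor contributes (exponent × relative error)² to (δQ/Q)²:
  (−½·δr/r)² = (-0.5×0.0230)² = 0.000132;  (-3·δu/u)² = (-3×0.0830)² = 0.0620;  (-1·δx/x)² = (-1×0.0620)² = 0.00384;  (2·δs/s)² = (2×0.0480)² = 0.00922;  (-3·δy/y)² = (-3×0.0530)² = 0.0253
δQ/Q = √(0.100) = 0.317

0.317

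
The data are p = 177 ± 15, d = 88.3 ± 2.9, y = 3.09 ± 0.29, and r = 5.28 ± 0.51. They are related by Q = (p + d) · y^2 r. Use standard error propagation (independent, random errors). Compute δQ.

2930

Let u = p + d = 265. δu = √(δp² + δd²) = √(225 + 8.41) = 15.3, so δu/u = 0.0576.
Q is then a monomial in u, y, r:
δQ/Q = √((δu/u)² + (2·δy/y)² + (1·δr/r)²) = √(0.00332 + 0.0352 + 0.00933) = 0.219
Q = 13400, so δQ = 0.219 × 13400 = 2930.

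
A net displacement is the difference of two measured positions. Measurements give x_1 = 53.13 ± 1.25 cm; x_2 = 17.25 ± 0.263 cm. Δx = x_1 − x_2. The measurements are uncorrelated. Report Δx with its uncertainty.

35.88 ± 1.28 cm

For a sum/difference, combine absolute errors in quadrature:
  (δx_1)² = 1.56;  (δx_2)² = 0.0692
δΔx = √(1.63) = 1.28 cm
Δx = 35.88 cm.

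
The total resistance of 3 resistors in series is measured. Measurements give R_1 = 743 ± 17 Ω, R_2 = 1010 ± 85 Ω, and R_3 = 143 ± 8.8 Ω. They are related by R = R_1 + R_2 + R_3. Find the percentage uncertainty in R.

Absolute uncertainties add in quadrature for a linear combination:
  (δR_1)² = 289;  (δR_2)² = 7220;  (δR_3)² = 77.4
δR = √(7590) = 87.1 Ω
R = 1900 Ω, so δR/R = 87.1/1900 = 0.0460.

4.60%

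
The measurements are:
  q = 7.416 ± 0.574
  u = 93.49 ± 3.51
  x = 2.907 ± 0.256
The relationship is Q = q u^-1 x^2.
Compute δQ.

0.131

Q is a product of powers, so relative uncertainties combine in quadrature:
  (1·δq/q)² = (1×0.0774)² = 0.00599;  (-1·δu/u)² = (-1×0.0375)² = 0.00141;  (2·δx/x)² = (2×0.0881)² = 0.0310
δQ/Q = √(0.0384) = 0.196
Q = 0.6703, so δQ = 0.196 × 0.6703 = 0.131.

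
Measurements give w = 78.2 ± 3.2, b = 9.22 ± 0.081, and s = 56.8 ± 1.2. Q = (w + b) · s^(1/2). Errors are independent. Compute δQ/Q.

0.0381

Let u = w + b = 87.4. δu = √(δw² + δb²) = √(10.2 + 0.00656) = 3.20, so δu/u = 0.0366.
Q is then a monomial in u, s:
δQ/Q = √((δu/u)² + (½·δs/s)²) = √(0.00134 + 0.000112) = 0.0381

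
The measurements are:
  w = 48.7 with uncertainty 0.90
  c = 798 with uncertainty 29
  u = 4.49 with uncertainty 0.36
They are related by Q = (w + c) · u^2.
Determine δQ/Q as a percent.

16.4%

Let h = w + c = 847. δh = √(δw² + δc²) = √(0.810 + 841) = 29.0, so δh/h = 0.0343.
Q is then a monomial in h, u:
δQ/Q = √((δh/h)² + (2·δu/u)²) = √(0.00117 + 0.0257) = 0.164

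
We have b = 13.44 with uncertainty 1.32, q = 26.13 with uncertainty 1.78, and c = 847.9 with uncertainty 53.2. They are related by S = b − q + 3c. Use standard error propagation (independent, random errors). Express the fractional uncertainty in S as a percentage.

S is a linear combination, so absolute uncertainties add in quadrature:
  (δb)² = 1.74;  (δq)² = 3.17;  (3·δc)² = 25500
δS = √(25500) = 160
S = 2531, so δS/S = 160/2531 = 0.0631.

6.31%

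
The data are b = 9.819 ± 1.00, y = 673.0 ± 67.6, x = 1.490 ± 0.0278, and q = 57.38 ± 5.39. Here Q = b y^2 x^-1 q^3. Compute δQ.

2.04e+11

For a monomial Q ∝ b, y^2, x^-1, q^3, fractional errors add in quadrature:
  (1·δb/b)² = (1×0.102)² = 0.0104;  (2·δy/y)² = (2×0.100)² = 0.0404;  (-1·δx/x)² = (-1×0.0187)² = 0.000348;  (3·δq/q)² = (3×0.0939)² = 0.0794
δQ/Q = √(0.130) = 0.361
Q = 5.639e+11, so δQ = 0.361 × 5.639e+11 = 2.04e+11.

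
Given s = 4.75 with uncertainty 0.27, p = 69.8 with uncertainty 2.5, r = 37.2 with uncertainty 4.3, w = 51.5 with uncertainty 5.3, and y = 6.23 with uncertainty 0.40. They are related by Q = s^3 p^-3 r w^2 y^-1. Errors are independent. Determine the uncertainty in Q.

Since Q is a product/quotient, work with relative uncertainties:
  (3·δs/s)² = (3×0.0568)² = 0.0291;  (-3·δp/p)² = (-3×0.0358)² = 0.0115;  (1·δr/r)² = (1×0.116)² = 0.0134;  (2·δw/w)² = (2×0.103)² = 0.0424;  (-1·δy/y)² = (-1×0.0642)² = 0.00412
δQ/Q = √(0.100) = 0.317
Q = 4.99, so δQ = 0.317 × 4.99 = 1.58.

1.58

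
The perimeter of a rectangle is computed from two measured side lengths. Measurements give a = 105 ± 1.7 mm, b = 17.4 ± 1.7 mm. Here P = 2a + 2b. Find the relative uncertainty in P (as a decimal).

Absolute uncertainties add in quadrature for a linear combination:
  (2·δa)² = 11.6;  (2·δb)² = 11.6
δP = √(23.1) = 4.81 mm
P = 245 mm, so δP/P = 4.81/245 = 0.0196.

0.0196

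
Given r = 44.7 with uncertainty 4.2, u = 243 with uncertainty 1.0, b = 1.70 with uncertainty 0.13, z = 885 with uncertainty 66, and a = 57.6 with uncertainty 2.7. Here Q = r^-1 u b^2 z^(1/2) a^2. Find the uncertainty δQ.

Each factor contributes (exponent × relative error)² to (δQ/Q)²:
  (-1·δr/r)² = (-1×0.0940)² = 0.00883;  (1·δu/u)² = (1×0.00412)² = 1.69e-05;  (2·δb/b)² = (2×0.0765)² = 0.0234;  (½·δz/z)² = (0.5×0.0746)² = 0.00139;  (2·δa/a)² = (2×0.0469)² = 0.00879
δQ/Q = √(0.0424) = 0.206
Q = 1.55e+06, so δQ = 0.206 × 1.55e+06 = 3.19e+05.

3.19e+05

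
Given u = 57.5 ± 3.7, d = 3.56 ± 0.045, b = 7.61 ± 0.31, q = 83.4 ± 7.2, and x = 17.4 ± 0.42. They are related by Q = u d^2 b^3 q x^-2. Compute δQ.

Relative error in a monomial: (δQ/Q)² = Σ (nᵢ · δxᵢ/xᵢ)².
  (1·δu/u)² = (1×0.0643)² = 0.00414;  (2·δd/d)² = (2×0.0126)² = 0.000639;  (3·δb/b)² = (3×0.0407)² = 0.0149;  (1·δq/q)² = (1×0.0863)² = 0.00745;  (-2·δx/x)² = (-2×0.0241)² = 0.00233
δQ/Q = √(0.0295) = 0.172
Q = 88500, so δQ = 0.172 × 88500 = 15200.

15200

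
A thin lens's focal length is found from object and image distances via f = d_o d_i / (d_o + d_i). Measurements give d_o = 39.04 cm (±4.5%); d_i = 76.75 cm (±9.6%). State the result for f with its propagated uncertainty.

25.88 ± 1.14 cm

∂f/∂d_o = (d_i/(d_o+d_i))² = 0.439;  ∂f/∂d_i = (d_o/(d_o+d_i))² = 0.114
δf = √((∂f/∂d_o · δd_o)² + (∂f/∂d_i · δd_i)²) = √(0.596 + 0.702) = 1.14 cm
f = 25.88 cm.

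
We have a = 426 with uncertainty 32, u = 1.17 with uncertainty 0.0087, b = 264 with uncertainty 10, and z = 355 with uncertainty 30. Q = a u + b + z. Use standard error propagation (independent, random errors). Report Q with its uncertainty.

Let p = a·u = 498. δp/p = √((1·δa/a)² + (1·δu/u)²) = √(0.00564 + 5.53e-05) = 0.0755, so δp = 37.6.
Q = p + b + z: δQ = √(δp² + δb² + δz²) = √(1420 + 100 + 900) = 49.1
Q = 1120.

1120 ± 49.1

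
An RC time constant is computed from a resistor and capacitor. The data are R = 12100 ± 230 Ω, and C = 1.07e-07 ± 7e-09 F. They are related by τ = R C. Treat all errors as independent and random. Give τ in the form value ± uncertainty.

Since τ is a product/quotient, work with relative uncertainties:
  (1·δR/R)² = (1×0.0190)² = 0.000361;  (1·δC/C)² = (1×0.0654)² = 0.00428
δτ/τ = √(0.00464) = 0.0681
τ = 0.00129 s, so δτ = 0.0681 × 0.00129 = 8.82e-05 s.

(1.29 ± 0.0882) × 10^-3 s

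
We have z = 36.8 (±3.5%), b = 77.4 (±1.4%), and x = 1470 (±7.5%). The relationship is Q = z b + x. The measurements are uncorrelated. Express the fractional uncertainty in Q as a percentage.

3.56%

Let p = z·b = 2850. δp/p = √((1·δz/z)² + (1·δb/b)²) = √(0.00123 + 0.000196) = 0.0377, so δp = 107.
Q = p + x: δQ = √(δp² + δx²) = √(11500 + 12200) = 154
Q = 4320, so δQ/Q = 154/4320 = 0.0356.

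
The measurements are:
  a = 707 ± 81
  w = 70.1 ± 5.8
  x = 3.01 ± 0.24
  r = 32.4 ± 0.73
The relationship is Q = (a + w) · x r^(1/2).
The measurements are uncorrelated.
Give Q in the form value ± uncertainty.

13300 ± 1760

Let u = a + w = 777. δu = √(δa² + δw²) = √(6560 + 33.6) = 81.2, so δu/u = 0.105.
Q is then a monomial in u, x, r:
δQ/Q = √((δu/u)² + (1·δx/x)² + (½·δr/r)²) = √(0.0109 + 0.00636 + 0.000127) = 0.132
Q = 13300, so δQ = 0.132 × 13300 = 1760.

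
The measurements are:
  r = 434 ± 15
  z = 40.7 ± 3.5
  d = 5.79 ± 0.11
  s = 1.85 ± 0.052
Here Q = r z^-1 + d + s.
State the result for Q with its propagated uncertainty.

18.3 ± 0.996

Let p = r·z^-1 = 10.7. δp/p = √((1·δr/r)² + (-1·δz/z)²) = √(0.00119 + 0.00740) = 0.0927, so δp = 0.988.
Q = p + d + s: δQ = √(δp² + δd² + δs²) = √(0.977 + 0.0121 + 0.00270) = 0.996
Q = 18.3.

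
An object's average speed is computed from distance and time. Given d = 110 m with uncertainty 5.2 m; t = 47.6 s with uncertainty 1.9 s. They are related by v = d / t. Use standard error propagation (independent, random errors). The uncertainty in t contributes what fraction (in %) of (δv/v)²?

41.6%

(δv/v)² = (1·δd/d)² + (-1·δt/t)²
  d term: (1×0.0473)² = 0.00223
  t term: (-1×0.0399)² = 0.00159
Total = 0.00383. Share from t = 0.00159/0.00383 = 0.416.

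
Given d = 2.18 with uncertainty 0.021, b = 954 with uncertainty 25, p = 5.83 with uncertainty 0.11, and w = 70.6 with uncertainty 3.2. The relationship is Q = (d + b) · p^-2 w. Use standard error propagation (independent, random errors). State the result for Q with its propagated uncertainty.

1990 ± 128

Let u = d + b = 956. δu = √(δd² + δb²) = √(0.000441 + 625) = 25.0, so δu/u = 0.0261.
Q is then a monomial in u, p, w:
δQ/Q = √((δu/u)² + (-2·δp/p)² + (1·δw/w)²) = √(0.000684 + 0.00142 + 0.00205) = 0.0645
Q = 1990, so δQ = 0.0645 × 1990 = 128.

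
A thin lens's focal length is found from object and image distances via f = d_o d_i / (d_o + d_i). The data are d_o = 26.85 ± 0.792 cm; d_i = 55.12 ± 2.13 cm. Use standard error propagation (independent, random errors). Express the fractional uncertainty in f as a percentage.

∂f/∂d_o = (d_i/(d_o+d_i))² = 0.452;  ∂f/∂d_i = (d_o/(d_o+d_i))² = 0.107
δf = √((∂f/∂d_o · δd_o)² + (∂f/∂d_i · δd_i)²) = √(0.128 + 0.0522) = 0.425 cm
f = 18.06 cm, so δf/f = 0.425/18.06 = 0.0235.

2.35%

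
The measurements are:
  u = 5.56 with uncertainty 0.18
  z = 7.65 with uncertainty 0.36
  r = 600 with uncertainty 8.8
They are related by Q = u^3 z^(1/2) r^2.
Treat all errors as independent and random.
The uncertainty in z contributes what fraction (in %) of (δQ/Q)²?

5.10%

(δQ/Q)² = (3·δu/u)² + (½·δz/z)² + (2·δr/r)²
  u term: (3×0.0324)² = 0.00943
  z term: (0.5×0.0471)² = 0.000554
  r term: (2×0.0147)² = 0.000860
Total = 0.0108. Share from z = 0.000554/0.0108 = 0.0510.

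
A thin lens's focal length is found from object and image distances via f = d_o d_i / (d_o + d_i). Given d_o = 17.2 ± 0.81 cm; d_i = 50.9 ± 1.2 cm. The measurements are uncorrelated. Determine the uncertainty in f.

0.459 cm

∂f/∂d_o = (d_i/(d_o+d_i))² = 0.559;  ∂f/∂d_i = (d_o/(d_o+d_i))² = 0.0638
δf = √((∂f/∂d_o · δd_o)² + (∂f/∂d_i · δd_i)²) = √(0.205 + 0.00586) = 0.459 cm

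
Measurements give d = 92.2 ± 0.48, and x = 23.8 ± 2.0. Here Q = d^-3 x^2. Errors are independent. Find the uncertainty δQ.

Each factor contributes (exponent × relative error)² to (δQ/Q)²:
  (-3·δd/d)² = (-3×0.00521)² = 0.000244;  (2·δx/x)² = (2×0.0840)² = 0.0282
δQ/Q = √(0.0285) = 0.169
Q = 0.000723, so δQ = 0.169 × 0.000723 = 0.000122.

0.000122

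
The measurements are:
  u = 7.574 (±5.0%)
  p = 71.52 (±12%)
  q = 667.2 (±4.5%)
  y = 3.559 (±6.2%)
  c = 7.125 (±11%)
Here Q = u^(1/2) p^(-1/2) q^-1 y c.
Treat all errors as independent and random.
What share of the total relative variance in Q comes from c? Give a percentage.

54.5%

(δQ/Q)² = (½·δu/u)² + (−½·δp/p)² + (-1·δq/q)² + (1·δy/y)² + (1·δc/c)²
  u term: (0.5×0.0500)² = 0.000625
  p term: (-0.5×0.120)² = 0.00360
  q term: (-1×0.0450)² = 0.00202
  y term: (1×0.0620)² = 0.00384
  c term: (1×0.110)² = 0.0121
Total = 0.0222. Share from c = 0.0121/0.0222 = 0.545.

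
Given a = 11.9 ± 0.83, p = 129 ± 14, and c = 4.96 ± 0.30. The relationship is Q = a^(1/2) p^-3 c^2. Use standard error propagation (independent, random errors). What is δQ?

1.38e-05

Since Q is a product/quotient, work with relative uncertainties:
  (½·δa/a)² = (0.5×0.0697)² = 0.00122;  (-3·δp/p)² = (-3×0.109)² = 0.106;  (2·δc/c)² = (2×0.0605)² = 0.0146
δQ/Q = √(0.122) = 0.349
Q = 3.95e-05, so δQ = 0.349 × 3.95e-05 = 1.38e-05.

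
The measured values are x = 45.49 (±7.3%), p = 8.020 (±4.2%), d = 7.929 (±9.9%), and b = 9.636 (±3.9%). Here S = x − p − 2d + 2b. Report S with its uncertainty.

40.88 ± 3.76

Absolute uncertainties add in quadrature for a linear combination:
  (δx)² = 11.0;  (δp)² = 0.113;  (2·δd)² = 2.46;  (2·δb)² = 0.565
δS = √(14.2) = 3.76
S = 40.88.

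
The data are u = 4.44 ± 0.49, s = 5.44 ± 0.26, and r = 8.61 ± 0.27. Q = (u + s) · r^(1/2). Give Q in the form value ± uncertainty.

Let w = u + s = 9.88. δw = √(δu² + δs²) = √(0.240 + 0.0676) = 0.555, so δw/w = 0.0561.
Q is then a monomial in w, r:
δQ/Q = √((δw/w)² + (½·δr/r)²) = √(0.00315 + 0.000246) = 0.0583
Q = 29.0, so δQ = 0.0583 × 29.0 = 1.69.

29.0 ± 1.69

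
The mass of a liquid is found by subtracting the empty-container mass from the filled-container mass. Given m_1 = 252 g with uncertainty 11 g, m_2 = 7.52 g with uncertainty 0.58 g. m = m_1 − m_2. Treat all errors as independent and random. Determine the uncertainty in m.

11.0 g

Sums and differences: (δm)² = Σ (cᵢ δxᵢ)².
  (δm_1)² = 121;  (δm_2)² = 0.336
δm = √(121) = 11.0 g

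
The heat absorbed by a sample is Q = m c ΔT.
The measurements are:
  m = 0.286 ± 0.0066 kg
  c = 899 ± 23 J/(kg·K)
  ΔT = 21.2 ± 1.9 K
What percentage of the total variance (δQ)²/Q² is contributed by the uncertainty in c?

7.10%

(δQ/Q)² = (1·δm/m)² + (1·δc/c)² + (1·δΔT/ΔT)²
  m term: (1×0.0231)² = 0.000533
  c term: (1×0.0256)² = 0.000655
  ΔT term: (1×0.0896)² = 0.00803
Total = 0.00922. Share from c = 0.000655/0.00922 = 0.0710.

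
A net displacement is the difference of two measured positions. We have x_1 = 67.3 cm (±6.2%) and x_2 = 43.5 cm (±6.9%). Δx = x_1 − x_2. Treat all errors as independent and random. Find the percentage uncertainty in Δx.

For a sum/difference, combine absolute errors in quadrature:
  (δx_1)² = 17.4;  (δx_2)² = 9.01
δΔx = √(26.4) = 5.14 cm
Δx = 23.8 cm, so δΔx/Δx = 5.14/23.8 = 0.216.

21.6%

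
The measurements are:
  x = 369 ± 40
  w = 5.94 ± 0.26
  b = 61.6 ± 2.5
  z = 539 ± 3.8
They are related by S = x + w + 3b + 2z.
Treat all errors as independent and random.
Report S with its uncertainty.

1640 ± 41.4

For a sum/difference, combine absolute errors in quadrature:
  (δx)² = 1600;  (δw)² = 0.0676;  (3·δb)² = 56.2;  (2·δz)² = 57.8
δS = √(1710) = 41.4
S = 1640.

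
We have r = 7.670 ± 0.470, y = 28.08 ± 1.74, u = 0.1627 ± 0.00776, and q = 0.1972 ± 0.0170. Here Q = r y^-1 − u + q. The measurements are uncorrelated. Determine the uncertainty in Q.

Let p = r·y^-1 = 0.2731. δp/p = √((1·δr/r)² + (-1·δy/y)²) = √(0.00375 + 0.00384) = 0.0871, so δp = 0.0238.
Q = p − u + q: δQ = √(δp² + δu² + δq²) = √(0.000567 + 6.02e-05 + 0.000289) = 0.0303

0.0303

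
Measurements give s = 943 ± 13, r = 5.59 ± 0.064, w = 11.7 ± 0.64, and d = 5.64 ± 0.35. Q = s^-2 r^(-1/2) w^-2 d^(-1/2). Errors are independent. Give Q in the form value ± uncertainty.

Products/powers → add relative errors in quadrature, weighted by exponent:
  (-2·δs/s)² = (-2×0.0138)² = 0.000760;  (−½·δr/r)² = (-0.5×0.0114)² = 3.28e-05;  (-2·δw/w)² = (-2×0.0547)² = 0.0120;  (−½·δd/d)² = (-0.5×0.0621)² = 0.000963
δQ/Q = √(0.0137) = 0.117
Q = 1.46e-09, so δQ = 0.117 × 1.46e-09 = 1.71e-10.

(1.46 ± 0.171) × 10^-9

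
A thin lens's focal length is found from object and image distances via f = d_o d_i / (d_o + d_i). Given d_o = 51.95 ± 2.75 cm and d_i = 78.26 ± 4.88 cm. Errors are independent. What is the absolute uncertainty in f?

1.26 cm

∂f/∂d_o = (d_i/(d_o+d_i))² = 0.361;  ∂f/∂d_i = (d_o/(d_o+d_i))² = 0.159
δf = √((∂f/∂d_o · δd_o)² + (∂f/∂d_i · δd_i)²) = √(0.987 + 0.603) = 1.26 cm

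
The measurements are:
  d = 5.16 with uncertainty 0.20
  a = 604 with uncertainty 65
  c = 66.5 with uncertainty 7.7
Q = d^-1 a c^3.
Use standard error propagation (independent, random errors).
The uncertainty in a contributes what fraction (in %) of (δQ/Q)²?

8.66%

(δQ/Q)² = (-1·δd/d)² + (1·δa/a)² + (3·δc/c)²
  d term: (-1×0.0388)² = 0.00150
  a term: (1×0.108)² = 0.0116
  c term: (3×0.116)² = 0.121
Total = 0.134. Share from a = 0.0116/0.134 = 0.0866.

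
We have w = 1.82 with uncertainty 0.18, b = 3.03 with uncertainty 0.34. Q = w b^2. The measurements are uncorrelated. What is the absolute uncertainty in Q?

Since Q is a product/quotient, work with relative uncertainties:
  (1·δw/w)² = (1×0.0989)² = 0.00978;  (2·δb/b)² = (2×0.112)² = 0.0504
δQ/Q = √(0.0601) = 0.245
Q = 16.7, so δQ = 0.245 × 16.7 = 4.10.

4.10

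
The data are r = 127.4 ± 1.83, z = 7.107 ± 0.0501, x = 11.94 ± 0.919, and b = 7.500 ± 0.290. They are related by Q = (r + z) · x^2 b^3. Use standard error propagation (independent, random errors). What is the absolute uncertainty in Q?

1.56e+06

Let u = r + z = 134.5. δu = √(δr² + δz²) = √(3.35 + 0.00251) = 1.83, so δu/u = 0.0136.
Q is then a monomial in u, x, b:
δQ/Q = √((δu/u)² + (2·δx/x)² + (3·δb/b)²) = √(0.000185 + 0.0237 + 0.0135) = 0.193
Q = 8.09e+06, so δQ = 0.193 × 8.09e+06 = 1.56e+06.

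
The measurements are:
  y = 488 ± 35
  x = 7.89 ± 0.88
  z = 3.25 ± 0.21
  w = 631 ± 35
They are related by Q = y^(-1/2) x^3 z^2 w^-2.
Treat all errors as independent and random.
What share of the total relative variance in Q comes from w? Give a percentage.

(δQ/Q)² = (−½·δy/y)² + (3·δx/x)² + (2·δz/z)² + (-2·δw/w)²
  y term: (-0.5×0.0717)² = 0.00129
  x term: (3×0.112)² = 0.112
  z term: (2×0.0646)² = 0.0167
  w term: (-2×0.0555)² = 0.0123
Total = 0.142. Share from w = 0.0123/0.142 = 0.0865.

8.65%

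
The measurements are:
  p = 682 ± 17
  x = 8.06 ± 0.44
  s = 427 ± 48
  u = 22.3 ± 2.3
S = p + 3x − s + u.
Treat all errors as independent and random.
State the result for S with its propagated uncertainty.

S is a linear combination, so absolute uncertainties add in quadrature:
  (δp)² = 289;  (3·δx)² = 1.74;  (δs)² = 2300;  (δu)² = 5.29
δS = √(2600) = 51.0
S = 301.

301 ± 51.0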